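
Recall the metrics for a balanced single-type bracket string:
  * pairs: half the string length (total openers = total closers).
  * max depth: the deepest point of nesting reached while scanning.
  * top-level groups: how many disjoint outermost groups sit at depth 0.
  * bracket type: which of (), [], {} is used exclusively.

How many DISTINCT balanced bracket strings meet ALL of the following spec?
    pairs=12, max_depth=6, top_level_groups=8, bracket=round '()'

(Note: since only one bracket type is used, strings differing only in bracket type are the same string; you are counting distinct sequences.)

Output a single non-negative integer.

Spec: pairs=12 depth=6 groups=8
Count(depth <= 6) = 910
Count(depth <= 5) = 910
Count(depth == 6) = 910 - 910 = 0

Answer: 0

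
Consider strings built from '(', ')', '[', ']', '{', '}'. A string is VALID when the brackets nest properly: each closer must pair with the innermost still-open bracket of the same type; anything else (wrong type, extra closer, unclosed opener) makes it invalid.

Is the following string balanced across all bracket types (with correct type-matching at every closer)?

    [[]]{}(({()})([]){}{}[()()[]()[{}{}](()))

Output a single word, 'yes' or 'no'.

pos 0: push '['; stack = [
pos 1: push '['; stack = [[
pos 2: ']' matches '['; pop; stack = [
pos 3: ']' matches '['; pop; stack = (empty)
pos 4: push '{'; stack = {
pos 5: '}' matches '{'; pop; stack = (empty)
pos 6: push '('; stack = (
pos 7: push '('; stack = ((
pos 8: push '{'; stack = (({
pos 9: push '('; stack = (({(
pos 10: ')' matches '('; pop; stack = (({
pos 11: '}' matches '{'; pop; stack = ((
pos 12: ')' matches '('; pop; stack = (
pos 13: push '('; stack = ((
pos 14: push '['; stack = (([
pos 15: ']' matches '['; pop; stack = ((
pos 16: ')' matches '('; pop; stack = (
pos 17: push '{'; stack = ({
pos 18: '}' matches '{'; pop; stack = (
pos 19: push '{'; stack = ({
pos 20: '}' matches '{'; pop; stack = (
pos 21: push '['; stack = ([
pos 22: push '('; stack = ([(
pos 23: ')' matches '('; pop; stack = ([
pos 24: push '('; stack = ([(
pos 25: ')' matches '('; pop; stack = ([
pos 26: push '['; stack = ([[
pos 27: ']' matches '['; pop; stack = ([
pos 28: push '('; stack = ([(
pos 29: ')' matches '('; pop; stack = ([
pos 30: push '['; stack = ([[
pos 31: push '{'; stack = ([[{
pos 32: '}' matches '{'; pop; stack = ([[
pos 33: push '{'; stack = ([[{
pos 34: '}' matches '{'; pop; stack = ([[
pos 35: ']' matches '['; pop; stack = ([
pos 36: push '('; stack = ([(
pos 37: push '('; stack = ([((
pos 38: ')' matches '('; pop; stack = ([(
pos 39: ')' matches '('; pop; stack = ([
pos 40: saw closer ')' but top of stack is '[' (expected ']') → INVALID
Verdict: type mismatch at position 40: ')' closes '[' → no

Answer: no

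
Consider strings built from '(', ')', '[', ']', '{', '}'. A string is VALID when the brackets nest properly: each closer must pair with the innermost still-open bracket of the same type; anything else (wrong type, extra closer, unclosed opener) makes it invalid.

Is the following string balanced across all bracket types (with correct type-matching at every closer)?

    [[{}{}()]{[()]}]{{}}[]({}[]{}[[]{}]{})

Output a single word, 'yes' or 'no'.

pos 0: push '['; stack = [
pos 1: push '['; stack = [[
pos 2: push '{'; stack = [[{
pos 3: '}' matches '{'; pop; stack = [[
pos 4: push '{'; stack = [[{
pos 5: '}' matches '{'; pop; stack = [[
pos 6: push '('; stack = [[(
pos 7: ')' matches '('; pop; stack = [[
pos 8: ']' matches '['; pop; stack = [
pos 9: push '{'; stack = [{
pos 10: push '['; stack = [{[
pos 11: push '('; stack = [{[(
pos 12: ')' matches '('; pop; stack = [{[
pos 13: ']' matches '['; pop; stack = [{
pos 14: '}' matches '{'; pop; stack = [
pos 15: ']' matches '['; pop; stack = (empty)
pos 16: push '{'; stack = {
pos 17: push '{'; stack = {{
pos 18: '}' matches '{'; pop; stack = {
pos 19: '}' matches '{'; pop; stack = (empty)
pos 20: push '['; stack = [
pos 21: ']' matches '['; pop; stack = (empty)
pos 22: push '('; stack = (
pos 23: push '{'; stack = ({
pos 24: '}' matches '{'; pop; stack = (
pos 25: push '['; stack = ([
pos 26: ']' matches '['; pop; stack = (
pos 27: push '{'; stack = ({
pos 28: '}' matches '{'; pop; stack = (
pos 29: push '['; stack = ([
pos 30: push '['; stack = ([[
pos 31: ']' matches '['; pop; stack = ([
pos 32: push '{'; stack = ([{
pos 33: '}' matches '{'; pop; stack = ([
pos 34: ']' matches '['; pop; stack = (
pos 35: push '{'; stack = ({
pos 36: '}' matches '{'; pop; stack = (
pos 37: ')' matches '('; pop; stack = (empty)
end: stack empty → VALID
Verdict: properly nested → yes

Answer: yes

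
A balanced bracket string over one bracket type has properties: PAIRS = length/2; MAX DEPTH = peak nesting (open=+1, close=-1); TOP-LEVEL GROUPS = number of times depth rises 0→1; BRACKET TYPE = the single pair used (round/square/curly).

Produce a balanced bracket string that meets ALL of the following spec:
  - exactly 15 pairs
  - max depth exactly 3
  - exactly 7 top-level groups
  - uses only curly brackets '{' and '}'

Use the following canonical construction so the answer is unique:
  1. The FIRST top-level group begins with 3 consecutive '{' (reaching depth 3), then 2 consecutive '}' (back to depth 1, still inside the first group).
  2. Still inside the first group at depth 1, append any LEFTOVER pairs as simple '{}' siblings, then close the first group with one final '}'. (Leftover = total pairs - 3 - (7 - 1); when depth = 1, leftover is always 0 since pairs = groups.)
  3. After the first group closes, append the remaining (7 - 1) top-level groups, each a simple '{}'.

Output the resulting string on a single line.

Spec: pairs=15 depth=3 groups=7
Leftover pairs = 15 - 3 - (7-1) = 6
First group: deep chain of depth 3 + 6 sibling pairs
Remaining 6 groups: simple '{}' each

Answer: {{{}}{}{}{}{}{}{}}{}{}{}{}{}{}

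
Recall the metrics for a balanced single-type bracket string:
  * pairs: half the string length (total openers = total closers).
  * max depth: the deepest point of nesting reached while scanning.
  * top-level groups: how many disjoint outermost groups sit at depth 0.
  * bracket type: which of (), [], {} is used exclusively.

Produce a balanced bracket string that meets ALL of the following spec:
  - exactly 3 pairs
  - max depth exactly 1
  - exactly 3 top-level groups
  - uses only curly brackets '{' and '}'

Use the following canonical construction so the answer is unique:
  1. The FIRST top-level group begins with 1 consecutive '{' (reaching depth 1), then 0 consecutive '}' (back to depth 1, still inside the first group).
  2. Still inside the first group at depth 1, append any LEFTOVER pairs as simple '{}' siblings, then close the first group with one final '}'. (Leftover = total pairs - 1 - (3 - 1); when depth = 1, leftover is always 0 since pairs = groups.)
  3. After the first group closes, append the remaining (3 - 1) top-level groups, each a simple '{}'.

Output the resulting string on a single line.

Spec: pairs=3 depth=1 groups=3
Leftover pairs = 3 - 1 - (3-1) = 0
First group: deep chain of depth 1 + 0 sibling pairs
Remaining 2 groups: simple '{}' each

Answer: {}{}{}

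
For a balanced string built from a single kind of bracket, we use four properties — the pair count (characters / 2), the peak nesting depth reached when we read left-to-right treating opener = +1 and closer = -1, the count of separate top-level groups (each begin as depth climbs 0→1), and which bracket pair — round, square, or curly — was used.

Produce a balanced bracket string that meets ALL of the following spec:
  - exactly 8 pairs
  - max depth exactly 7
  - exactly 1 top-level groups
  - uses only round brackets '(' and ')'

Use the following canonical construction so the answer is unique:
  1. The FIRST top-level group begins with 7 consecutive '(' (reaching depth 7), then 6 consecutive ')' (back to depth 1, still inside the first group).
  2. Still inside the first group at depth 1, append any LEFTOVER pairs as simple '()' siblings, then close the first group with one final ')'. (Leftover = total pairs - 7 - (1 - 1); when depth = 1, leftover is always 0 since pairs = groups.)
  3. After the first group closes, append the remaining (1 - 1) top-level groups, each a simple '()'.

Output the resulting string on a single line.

Spec: pairs=8 depth=7 groups=1
Leftover pairs = 8 - 7 - (1-1) = 1
First group: deep chain of depth 7 + 1 sibling pairs
Remaining 0 groups: simple '()' each

Answer: ((((((())))))())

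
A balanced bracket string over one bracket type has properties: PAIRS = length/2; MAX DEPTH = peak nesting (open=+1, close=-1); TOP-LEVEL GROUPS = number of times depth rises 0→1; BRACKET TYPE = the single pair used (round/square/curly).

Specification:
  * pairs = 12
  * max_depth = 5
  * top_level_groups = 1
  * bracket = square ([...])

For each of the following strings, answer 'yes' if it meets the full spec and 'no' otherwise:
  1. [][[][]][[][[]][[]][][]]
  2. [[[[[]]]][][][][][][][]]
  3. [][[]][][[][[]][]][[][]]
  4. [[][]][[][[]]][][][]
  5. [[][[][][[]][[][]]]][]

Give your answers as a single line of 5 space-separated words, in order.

Answer: no yes no no no

Derivation:
String 1 '[][[][]][[][[]][[]][][]]': depth seq [1 0 1 2 1 2 1 0 1 2 1 2 3 2 1 2 3 2 1 2 1 2 1 0]
  -> pairs=12 depth=3 groups=3 -> no
String 2 '[[[[[]]]][][][][][][][]]': depth seq [1 2 3 4 5 4 3 2 1 2 1 2 1 2 1 2 1 2 1 2 1 2 1 0]
  -> pairs=12 depth=5 groups=1 -> yes
String 3 '[][[]][][[][[]][]][[][]]': depth seq [1 0 1 2 1 0 1 0 1 2 1 2 3 2 1 2 1 0 1 2 1 2 1 0]
  -> pairs=12 depth=3 groups=5 -> no
String 4 '[[][]][[][[]]][][][]': depth seq [1 2 1 2 1 0 1 2 1 2 3 2 1 0 1 0 1 0 1 0]
  -> pairs=10 depth=3 groups=5 -> no
String 5 '[[][[][][[]][[][]]]][]': depth seq [1 2 1 2 3 2 3 2 3 4 3 2 3 4 3 4 3 2 1 0 1 0]
  -> pairs=11 depth=4 groups=2 -> no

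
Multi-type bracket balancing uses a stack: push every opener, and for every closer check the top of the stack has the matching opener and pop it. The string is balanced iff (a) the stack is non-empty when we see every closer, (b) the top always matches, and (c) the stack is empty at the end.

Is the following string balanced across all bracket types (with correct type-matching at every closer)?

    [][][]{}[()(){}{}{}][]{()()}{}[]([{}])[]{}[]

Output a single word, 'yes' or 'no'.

pos 0: push '['; stack = [
pos 1: ']' matches '['; pop; stack = (empty)
pos 2: push '['; stack = [
pos 3: ']' matches '['; pop; stack = (empty)
pos 4: push '['; stack = [
pos 5: ']' matches '['; pop; stack = (empty)
pos 6: push '{'; stack = {
pos 7: '}' matches '{'; pop; stack = (empty)
pos 8: push '['; stack = [
pos 9: push '('; stack = [(
pos 10: ')' matches '('; pop; stack = [
pos 11: push '('; stack = [(
pos 12: ')' matches '('; pop; stack = [
pos 13: push '{'; stack = [{
pos 14: '}' matches '{'; pop; stack = [
pos 15: push '{'; stack = [{
pos 16: '}' matches '{'; pop; stack = [
pos 17: push '{'; stack = [{
pos 18: '}' matches '{'; pop; stack = [
pos 19: ']' matches '['; pop; stack = (empty)
pos 20: push '['; stack = [
pos 21: ']' matches '['; pop; stack = (empty)
pos 22: push '{'; stack = {
pos 23: push '('; stack = {(
pos 24: ')' matches '('; pop; stack = {
pos 25: push '('; stack = {(
pos 26: ')' matches '('; pop; stack = {
pos 27: '}' matches '{'; pop; stack = (empty)
pos 28: push '{'; stack = {
pos 29: '}' matches '{'; pop; stack = (empty)
pos 30: push '['; stack = [
pos 31: ']' matches '['; pop; stack = (empty)
pos 32: push '('; stack = (
pos 33: push '['; stack = ([
pos 34: push '{'; stack = ([{
pos 35: '}' matches '{'; pop; stack = ([
pos 36: ']' matches '['; pop; stack = (
pos 37: ')' matches '('; pop; stack = (empty)
pos 38: push '['; stack = [
pos 39: ']' matches '['; pop; stack = (empty)
pos 40: push '{'; stack = {
pos 41: '}' matches '{'; pop; stack = (empty)
pos 42: push '['; stack = [
pos 43: ']' matches '['; pop; stack = (empty)
end: stack empty → VALID
Verdict: properly nested → yes

Answer: yes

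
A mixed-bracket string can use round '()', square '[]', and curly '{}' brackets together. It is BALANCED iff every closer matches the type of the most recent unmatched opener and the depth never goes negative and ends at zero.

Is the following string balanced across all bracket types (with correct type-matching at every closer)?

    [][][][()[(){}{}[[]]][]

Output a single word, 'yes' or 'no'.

Answer: no

Derivation:
pos 0: push '['; stack = [
pos 1: ']' matches '['; pop; stack = (empty)
pos 2: push '['; stack = [
pos 3: ']' matches '['; pop; stack = (empty)
pos 4: push '['; stack = [
pos 5: ']' matches '['; pop; stack = (empty)
pos 6: push '['; stack = [
pos 7: push '('; stack = [(
pos 8: ')' matches '('; pop; stack = [
pos 9: push '['; stack = [[
pos 10: push '('; stack = [[(
pos 11: ')' matches '('; pop; stack = [[
pos 12: push '{'; stack = [[{
pos 13: '}' matches '{'; pop; stack = [[
pos 14: push '{'; stack = [[{
pos 15: '}' matches '{'; pop; stack = [[
pos 16: push '['; stack = [[[
pos 17: push '['; stack = [[[[
pos 18: ']' matches '['; pop; stack = [[[
pos 19: ']' matches '['; pop; stack = [[
pos 20: ']' matches '['; pop; stack = [
pos 21: push '['; stack = [[
pos 22: ']' matches '['; pop; stack = [
end: stack still non-empty ([) → INVALID
Verdict: unclosed openers at end: [ → no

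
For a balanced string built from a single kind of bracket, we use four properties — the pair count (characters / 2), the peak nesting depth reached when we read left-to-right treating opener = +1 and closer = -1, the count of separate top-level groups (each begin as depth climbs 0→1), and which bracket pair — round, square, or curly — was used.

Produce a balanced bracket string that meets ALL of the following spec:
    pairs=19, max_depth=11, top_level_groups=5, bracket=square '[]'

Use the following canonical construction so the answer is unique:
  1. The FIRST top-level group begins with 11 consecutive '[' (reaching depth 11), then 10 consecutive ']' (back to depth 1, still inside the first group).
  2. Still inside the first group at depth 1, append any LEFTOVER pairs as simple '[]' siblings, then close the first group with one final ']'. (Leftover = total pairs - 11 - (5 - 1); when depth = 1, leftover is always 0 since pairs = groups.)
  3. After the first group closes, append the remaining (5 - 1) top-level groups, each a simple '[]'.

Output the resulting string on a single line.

Spec: pairs=19 depth=11 groups=5
Leftover pairs = 19 - 11 - (5-1) = 4
First group: deep chain of depth 11 + 4 sibling pairs
Remaining 4 groups: simple '[]' each

Answer: [[[[[[[[[[[]]]]]]]]]][][][][]][][][][]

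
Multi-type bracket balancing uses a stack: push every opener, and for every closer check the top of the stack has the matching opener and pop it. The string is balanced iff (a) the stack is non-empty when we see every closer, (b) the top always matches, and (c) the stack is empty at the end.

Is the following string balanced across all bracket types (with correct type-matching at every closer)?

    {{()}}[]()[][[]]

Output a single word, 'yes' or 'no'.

pos 0: push '{'; stack = {
pos 1: push '{'; stack = {{
pos 2: push '('; stack = {{(
pos 3: ')' matches '('; pop; stack = {{
pos 4: '}' matches '{'; pop; stack = {
pos 5: '}' matches '{'; pop; stack = (empty)
pos 6: push '['; stack = [
pos 7: ']' matches '['; pop; stack = (empty)
pos 8: push '('; stack = (
pos 9: ')' matches '('; pop; stack = (empty)
pos 10: push '['; stack = [
pos 11: ']' matches '['; pop; stack = (empty)
pos 12: push '['; stack = [
pos 13: push '['; stack = [[
pos 14: ']' matches '['; pop; stack = [
pos 15: ']' matches '['; pop; stack = (empty)
end: stack empty → VALID
Verdict: properly nested → yes

Answer: yes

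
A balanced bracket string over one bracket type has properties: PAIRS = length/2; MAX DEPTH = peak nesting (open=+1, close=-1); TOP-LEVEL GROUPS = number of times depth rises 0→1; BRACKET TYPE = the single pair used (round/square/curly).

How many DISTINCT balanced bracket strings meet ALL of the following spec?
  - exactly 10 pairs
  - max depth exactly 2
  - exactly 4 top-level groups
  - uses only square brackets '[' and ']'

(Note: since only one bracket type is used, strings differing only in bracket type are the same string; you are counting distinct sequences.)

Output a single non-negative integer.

Answer: 84

Derivation:
Spec: pairs=10 depth=2 groups=4
Count(depth <= 2) = 84
Count(depth <= 1) = 0
Count(depth == 2) = 84 - 0 = 84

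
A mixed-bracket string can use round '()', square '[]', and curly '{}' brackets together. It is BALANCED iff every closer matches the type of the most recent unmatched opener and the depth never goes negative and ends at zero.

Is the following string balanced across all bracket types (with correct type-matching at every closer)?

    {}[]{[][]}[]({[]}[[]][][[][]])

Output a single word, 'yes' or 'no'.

pos 0: push '{'; stack = {
pos 1: '}' matches '{'; pop; stack = (empty)
pos 2: push '['; stack = [
pos 3: ']' matches '['; pop; stack = (empty)
pos 4: push '{'; stack = {
pos 5: push '['; stack = {[
pos 6: ']' matches '['; pop; stack = {
pos 7: push '['; stack = {[
pos 8: ']' matches '['; pop; stack = {
pos 9: '}' matches '{'; pop; stack = (empty)
pos 10: push '['; stack = [
pos 11: ']' matches '['; pop; stack = (empty)
pos 12: push '('; stack = (
pos 13: push '{'; stack = ({
pos 14: push '['; stack = ({[
pos 15: ']' matches '['; pop; stack = ({
pos 16: '}' matches '{'; pop; stack = (
pos 17: push '['; stack = ([
pos 18: push '['; stack = ([[
pos 19: ']' matches '['; pop; stack = ([
pos 20: ']' matches '['; pop; stack = (
pos 21: push '['; stack = ([
pos 22: ']' matches '['; pop; stack = (
pos 23: push '['; stack = ([
pos 24: push '['; stack = ([[
pos 25: ']' matches '['; pop; stack = ([
pos 26: push '['; stack = ([[
pos 27: ']' matches '['; pop; stack = ([
pos 28: ']' matches '['; pop; stack = (
pos 29: ')' matches '('; pop; stack = (empty)
end: stack empty → VALID
Verdict: properly nested → yes

Answer: yes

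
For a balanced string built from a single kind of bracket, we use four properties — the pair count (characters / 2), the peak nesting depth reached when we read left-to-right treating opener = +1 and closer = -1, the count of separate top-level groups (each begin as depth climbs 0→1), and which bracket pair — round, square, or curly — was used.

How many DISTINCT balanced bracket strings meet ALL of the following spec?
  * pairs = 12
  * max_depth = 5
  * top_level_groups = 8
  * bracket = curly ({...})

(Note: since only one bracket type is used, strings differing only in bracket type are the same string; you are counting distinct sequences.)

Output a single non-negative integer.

Spec: pairs=12 depth=5 groups=8
Count(depth <= 5) = 910
Count(depth <= 4) = 902
Count(depth == 5) = 910 - 902 = 8

Answer: 8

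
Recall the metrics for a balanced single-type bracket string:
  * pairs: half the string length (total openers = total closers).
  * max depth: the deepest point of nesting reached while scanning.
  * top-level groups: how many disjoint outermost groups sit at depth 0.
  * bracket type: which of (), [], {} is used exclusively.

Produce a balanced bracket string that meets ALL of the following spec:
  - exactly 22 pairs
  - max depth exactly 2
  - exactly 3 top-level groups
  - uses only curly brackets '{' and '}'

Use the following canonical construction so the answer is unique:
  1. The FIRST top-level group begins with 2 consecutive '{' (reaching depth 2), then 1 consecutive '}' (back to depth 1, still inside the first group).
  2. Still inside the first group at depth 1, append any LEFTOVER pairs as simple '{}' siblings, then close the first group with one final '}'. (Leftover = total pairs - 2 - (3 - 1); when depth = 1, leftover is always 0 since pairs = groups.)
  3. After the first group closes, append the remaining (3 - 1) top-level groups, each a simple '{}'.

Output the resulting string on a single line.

Spec: pairs=22 depth=2 groups=3
Leftover pairs = 22 - 2 - (3-1) = 18
First group: deep chain of depth 2 + 18 sibling pairs
Remaining 2 groups: simple '{}' each

Answer: {{}{}{}{}{}{}{}{}{}{}{}{}{}{}{}{}{}{}{}}{}{}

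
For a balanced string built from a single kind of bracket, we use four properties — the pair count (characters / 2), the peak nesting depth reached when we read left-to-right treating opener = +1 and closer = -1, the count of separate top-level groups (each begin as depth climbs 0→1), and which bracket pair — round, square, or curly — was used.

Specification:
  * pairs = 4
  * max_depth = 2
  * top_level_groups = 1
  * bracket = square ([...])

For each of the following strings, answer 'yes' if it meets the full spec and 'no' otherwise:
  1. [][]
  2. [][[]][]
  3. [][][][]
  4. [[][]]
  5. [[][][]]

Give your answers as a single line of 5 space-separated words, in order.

String 1 '[][]': depth seq [1 0 1 0]
  -> pairs=2 depth=1 groups=2 -> no
String 2 '[][[]][]': depth seq [1 0 1 2 1 0 1 0]
  -> pairs=4 depth=2 groups=3 -> no
String 3 '[][][][]': depth seq [1 0 1 0 1 0 1 0]
  -> pairs=4 depth=1 groups=4 -> no
String 4 '[[][]]': depth seq [1 2 1 2 1 0]
  -> pairs=3 depth=2 groups=1 -> no
String 5 '[[][][]]': depth seq [1 2 1 2 1 2 1 0]
  -> pairs=4 depth=2 groups=1 -> yes

Answer: no no no no yes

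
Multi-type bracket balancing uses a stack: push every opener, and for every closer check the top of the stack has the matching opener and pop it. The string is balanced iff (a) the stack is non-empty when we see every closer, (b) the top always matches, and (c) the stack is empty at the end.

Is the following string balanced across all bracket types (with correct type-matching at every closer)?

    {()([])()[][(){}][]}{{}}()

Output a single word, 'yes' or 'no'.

pos 0: push '{'; stack = {
pos 1: push '('; stack = {(
pos 2: ')' matches '('; pop; stack = {
pos 3: push '('; stack = {(
pos 4: push '['; stack = {([
pos 5: ']' matches '['; pop; stack = {(
pos 6: ')' matches '('; pop; stack = {
pos 7: push '('; stack = {(
pos 8: ')' matches '('; pop; stack = {
pos 9: push '['; stack = {[
pos 10: ']' matches '['; pop; stack = {
pos 11: push '['; stack = {[
pos 12: push '('; stack = {[(
pos 13: ')' matches '('; pop; stack = {[
pos 14: push '{'; stack = {[{
pos 15: '}' matches '{'; pop; stack = {[
pos 16: ']' matches '['; pop; stack = {
pos 17: push '['; stack = {[
pos 18: ']' matches '['; pop; stack = {
pos 19: '}' matches '{'; pop; stack = (empty)
pos 20: push '{'; stack = {
pos 21: push '{'; stack = {{
pos 22: '}' matches '{'; pop; stack = {
pos 23: '}' matches '{'; pop; stack = (empty)
pos 24: push '('; stack = (
pos 25: ')' matches '('; pop; stack = (empty)
end: stack empty → VALID
Verdict: properly nested → yes

Answer: yes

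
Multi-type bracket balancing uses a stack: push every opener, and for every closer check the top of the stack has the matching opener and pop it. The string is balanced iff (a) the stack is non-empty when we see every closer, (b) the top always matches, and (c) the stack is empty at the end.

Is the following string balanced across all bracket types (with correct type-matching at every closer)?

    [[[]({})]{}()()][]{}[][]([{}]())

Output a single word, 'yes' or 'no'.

pos 0: push '['; stack = [
pos 1: push '['; stack = [[
pos 2: push '['; stack = [[[
pos 3: ']' matches '['; pop; stack = [[
pos 4: push '('; stack = [[(
pos 5: push '{'; stack = [[({
pos 6: '}' matches '{'; pop; stack = [[(
pos 7: ')' matches '('; pop; stack = [[
pos 8: ']' matches '['; pop; stack = [
pos 9: push '{'; stack = [{
pos 10: '}' matches '{'; pop; stack = [
pos 11: push '('; stack = [(
pos 12: ')' matches '('; pop; stack = [
pos 13: push '('; stack = [(
pos 14: ')' matches '('; pop; stack = [
pos 15: ']' matches '['; pop; stack = (empty)
pos 16: push '['; stack = [
pos 17: ']' matches '['; pop; stack = (empty)
pos 18: push '{'; stack = {
pos 19: '}' matches '{'; pop; stack = (empty)
pos 20: push '['; stack = [
pos 21: ']' matches '['; pop; stack = (empty)
pos 22: push '['; stack = [
pos 23: ']' matches '['; pop; stack = (empty)
pos 24: push '('; stack = (
pos 25: push '['; stack = ([
pos 26: push '{'; stack = ([{
pos 27: '}' matches '{'; pop; stack = ([
pos 28: ']' matches '['; pop; stack = (
pos 29: push '('; stack = ((
pos 30: ')' matches '('; pop; stack = (
pos 31: ')' matches '('; pop; stack = (empty)
end: stack empty → VALID
Verdict: properly nested → yes

Answer: yes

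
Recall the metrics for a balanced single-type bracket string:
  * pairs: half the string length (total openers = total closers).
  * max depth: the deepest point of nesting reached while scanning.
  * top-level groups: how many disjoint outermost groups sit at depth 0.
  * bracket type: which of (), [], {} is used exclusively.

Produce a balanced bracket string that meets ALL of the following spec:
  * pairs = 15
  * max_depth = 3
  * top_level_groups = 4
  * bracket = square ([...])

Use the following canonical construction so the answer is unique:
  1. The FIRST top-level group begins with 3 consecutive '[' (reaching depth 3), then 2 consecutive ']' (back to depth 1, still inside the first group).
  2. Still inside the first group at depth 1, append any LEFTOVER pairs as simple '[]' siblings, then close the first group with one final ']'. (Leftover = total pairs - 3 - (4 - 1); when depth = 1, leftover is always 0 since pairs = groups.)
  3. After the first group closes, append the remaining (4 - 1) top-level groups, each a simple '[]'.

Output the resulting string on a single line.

Spec: pairs=15 depth=3 groups=4
Leftover pairs = 15 - 3 - (4-1) = 9
First group: deep chain of depth 3 + 9 sibling pairs
Remaining 3 groups: simple '[]' each

Answer: [[[]][][][][][][][][][]][][][]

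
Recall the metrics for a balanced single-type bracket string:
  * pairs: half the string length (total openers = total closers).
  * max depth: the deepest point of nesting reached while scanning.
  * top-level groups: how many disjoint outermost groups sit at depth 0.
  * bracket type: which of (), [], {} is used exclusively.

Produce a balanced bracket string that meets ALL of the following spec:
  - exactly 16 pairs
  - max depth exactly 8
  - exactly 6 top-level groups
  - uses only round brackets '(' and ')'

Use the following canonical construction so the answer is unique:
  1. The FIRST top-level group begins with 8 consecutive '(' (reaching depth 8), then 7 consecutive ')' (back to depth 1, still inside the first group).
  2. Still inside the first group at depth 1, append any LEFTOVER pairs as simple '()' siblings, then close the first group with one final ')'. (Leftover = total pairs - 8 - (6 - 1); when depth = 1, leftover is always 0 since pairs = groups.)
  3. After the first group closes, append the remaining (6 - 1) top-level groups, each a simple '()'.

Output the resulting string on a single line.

Spec: pairs=16 depth=8 groups=6
Leftover pairs = 16 - 8 - (6-1) = 3
First group: deep chain of depth 8 + 3 sibling pairs
Remaining 5 groups: simple '()' each

Answer: (((((((()))))))()()())()()()()()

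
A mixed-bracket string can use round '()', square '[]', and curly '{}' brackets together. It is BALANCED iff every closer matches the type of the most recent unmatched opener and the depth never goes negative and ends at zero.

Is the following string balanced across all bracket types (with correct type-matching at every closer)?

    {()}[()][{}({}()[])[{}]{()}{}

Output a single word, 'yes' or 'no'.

Answer: no

Derivation:
pos 0: push '{'; stack = {
pos 1: push '('; stack = {(
pos 2: ')' matches '('; pop; stack = {
pos 3: '}' matches '{'; pop; stack = (empty)
pos 4: push '['; stack = [
pos 5: push '('; stack = [(
pos 6: ')' matches '('; pop; stack = [
pos 7: ']' matches '['; pop; stack = (empty)
pos 8: push '['; stack = [
pos 9: push '{'; stack = [{
pos 10: '}' matches '{'; pop; stack = [
pos 11: push '('; stack = [(
pos 12: push '{'; stack = [({
pos 13: '}' matches '{'; pop; stack = [(
pos 14: push '('; stack = [((
pos 15: ')' matches '('; pop; stack = [(
pos 16: push '['; stack = [([
pos 17: ']' matches '['; pop; stack = [(
pos 18: ')' matches '('; pop; stack = [
pos 19: push '['; stack = [[
pos 20: push '{'; stack = [[{
pos 21: '}' matches '{'; pop; stack = [[
pos 22: ']' matches '['; pop; stack = [
pos 23: push '{'; stack = [{
pos 24: push '('; stack = [{(
pos 25: ')' matches '('; pop; stack = [{
pos 26: '}' matches '{'; pop; stack = [
pos 27: push '{'; stack = [{
pos 28: '}' matches '{'; pop; stack = [
end: stack still non-empty ([) → INVALID
Verdict: unclosed openers at end: [ → no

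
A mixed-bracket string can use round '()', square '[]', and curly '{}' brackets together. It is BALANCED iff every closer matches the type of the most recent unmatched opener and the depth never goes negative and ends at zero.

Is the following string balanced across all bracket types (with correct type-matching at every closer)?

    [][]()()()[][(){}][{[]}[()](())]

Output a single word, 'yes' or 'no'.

Answer: yes

Derivation:
pos 0: push '['; stack = [
pos 1: ']' matches '['; pop; stack = (empty)
pos 2: push '['; stack = [
pos 3: ']' matches '['; pop; stack = (empty)
pos 4: push '('; stack = (
pos 5: ')' matches '('; pop; stack = (empty)
pos 6: push '('; stack = (
pos 7: ')' matches '('; pop; stack = (empty)
pos 8: push '('; stack = (
pos 9: ')' matches '('; pop; stack = (empty)
pos 10: push '['; stack = [
pos 11: ']' matches '['; pop; stack = (empty)
pos 12: push '['; stack = [
pos 13: push '('; stack = [(
pos 14: ')' matches '('; pop; stack = [
pos 15: push '{'; stack = [{
pos 16: '}' matches '{'; pop; stack = [
pos 17: ']' matches '['; pop; stack = (empty)
pos 18: push '['; stack = [
pos 19: push '{'; stack = [{
pos 20: push '['; stack = [{[
pos 21: ']' matches '['; pop; stack = [{
pos 22: '}' matches '{'; pop; stack = [
pos 23: push '['; stack = [[
pos 24: push '('; stack = [[(
pos 25: ')' matches '('; pop; stack = [[
pos 26: ']' matches '['; pop; stack = [
pos 27: push '('; stack = [(
pos 28: push '('; stack = [((
pos 29: ')' matches '('; pop; stack = [(
pos 30: ')' matches '('; pop; stack = [
pos 31: ']' matches '['; pop; stack = (empty)
end: stack empty → VALID
Verdict: properly nested → yes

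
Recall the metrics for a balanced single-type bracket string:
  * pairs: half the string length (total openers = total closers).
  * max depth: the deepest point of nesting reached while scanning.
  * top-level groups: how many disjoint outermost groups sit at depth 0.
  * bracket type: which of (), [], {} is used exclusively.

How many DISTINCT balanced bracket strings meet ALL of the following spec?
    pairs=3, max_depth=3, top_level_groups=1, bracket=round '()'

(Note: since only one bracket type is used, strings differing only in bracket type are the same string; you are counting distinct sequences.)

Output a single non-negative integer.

Answer: 1

Derivation:
Spec: pairs=3 depth=3 groups=1
Count(depth <= 3) = 2
Count(depth <= 2) = 1
Count(depth == 3) = 2 - 1 = 1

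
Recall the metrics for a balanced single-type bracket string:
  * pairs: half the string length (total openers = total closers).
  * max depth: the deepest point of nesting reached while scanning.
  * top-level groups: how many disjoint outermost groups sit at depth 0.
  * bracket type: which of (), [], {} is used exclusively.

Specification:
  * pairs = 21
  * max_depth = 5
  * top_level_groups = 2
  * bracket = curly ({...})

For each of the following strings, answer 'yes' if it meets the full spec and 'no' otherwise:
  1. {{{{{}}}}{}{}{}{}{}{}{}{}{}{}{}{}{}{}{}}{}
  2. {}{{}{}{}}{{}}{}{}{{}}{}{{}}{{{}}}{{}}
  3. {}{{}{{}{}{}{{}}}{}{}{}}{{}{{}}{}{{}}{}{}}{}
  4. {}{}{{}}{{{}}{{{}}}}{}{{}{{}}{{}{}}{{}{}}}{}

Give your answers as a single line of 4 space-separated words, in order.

String 1 '{{{{{}}}}{}{}{}{}{}{}{}{}{}{}{}{}{}{}{}}{}': depth seq [1 2 3 4 5 4 3 2 1 2 1 2 1 2 1 2 1 2 1 2 1 2 1 2 1 2 1 2 1 2 1 2 1 2 1 2 1 2 1 0 1 0]
  -> pairs=21 depth=5 groups=2 -> yes
String 2 '{}{{}{}{}}{{}}{}{}{{}}{}{{}}{{{}}}{{}}': depth seq [1 0 1 2 1 2 1 2 1 0 1 2 1 0 1 0 1 0 1 2 1 0 1 0 1 2 1 0 1 2 3 2 1 0 1 2 1 0]
  -> pairs=19 depth=3 groups=10 -> no
String 3 '{}{{}{{}{}{}{{}}}{}{}{}}{{}{{}}{}{{}}{}{}}{}': depth seq [1 0 1 2 1 2 3 2 3 2 3 2 3 4 3 2 1 2 1 2 1 2 1 0 1 2 1 2 3 2 1 2 1 2 3 2 1 2 1 2 1 0 1 0]
  -> pairs=22 depth=4 groups=4 -> no
String 4 '{}{}{{}}{{{}}{{{}}}}{}{{}{{}}{{}{}}{{}{}}}{}': depth seq [1 0 1 0 1 2 1 0 1 2 3 2 1 2 3 4 3 2 1 0 1 0 1 2 1 2 3 2 1 2 3 2 3 2 1 2 3 2 3 2 1 0 1 0]
  -> pairs=22 depth=4 groups=7 -> no

Answer: yes no no no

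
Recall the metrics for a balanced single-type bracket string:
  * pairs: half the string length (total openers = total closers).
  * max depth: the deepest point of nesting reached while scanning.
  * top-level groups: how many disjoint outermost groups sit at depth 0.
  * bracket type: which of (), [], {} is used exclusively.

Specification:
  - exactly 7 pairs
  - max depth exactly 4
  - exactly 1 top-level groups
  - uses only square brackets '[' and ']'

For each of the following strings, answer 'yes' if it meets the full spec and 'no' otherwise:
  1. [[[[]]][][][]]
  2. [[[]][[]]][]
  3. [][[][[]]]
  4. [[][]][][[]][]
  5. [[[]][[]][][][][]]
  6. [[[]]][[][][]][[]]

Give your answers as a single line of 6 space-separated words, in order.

String 1 '[[[[]]][][][]]': depth seq [1 2 3 4 3 2 1 2 1 2 1 2 1 0]
  -> pairs=7 depth=4 groups=1 -> yes
String 2 '[[[]][[]]][]': depth seq [1 2 3 2 1 2 3 2 1 0 1 0]
  -> pairs=6 depth=3 groups=2 -> no
String 3 '[][[][[]]]': depth seq [1 0 1 2 1 2 3 2 1 0]
  -> pairs=5 depth=3 groups=2 -> no
String 4 '[[][]][][[]][]': depth seq [1 2 1 2 1 0 1 0 1 2 1 0 1 0]
  -> pairs=7 depth=2 groups=4 -> no
String 5 '[[[]][[]][][][][]]': depth seq [1 2 3 2 1 2 3 2 1 2 1 2 1 2 1 2 1 0]
  -> pairs=9 depth=3 groups=1 -> no
String 6 '[[[]]][[][][]][[]]': depth seq [1 2 3 2 1 0 1 2 1 2 1 2 1 0 1 2 1 0]
  -> pairs=9 depth=3 groups=3 -> no

Answer: yes no no no no no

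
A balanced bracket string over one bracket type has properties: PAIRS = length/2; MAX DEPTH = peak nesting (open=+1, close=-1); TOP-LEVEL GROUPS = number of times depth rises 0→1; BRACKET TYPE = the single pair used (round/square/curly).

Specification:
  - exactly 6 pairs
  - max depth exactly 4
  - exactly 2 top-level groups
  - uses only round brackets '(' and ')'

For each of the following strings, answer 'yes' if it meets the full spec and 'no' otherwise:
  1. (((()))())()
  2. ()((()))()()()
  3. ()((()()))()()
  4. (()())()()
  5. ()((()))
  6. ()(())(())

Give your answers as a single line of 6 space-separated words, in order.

Answer: yes no no no no no

Derivation:
String 1 '(((()))())()': depth seq [1 2 3 4 3 2 1 2 1 0 1 0]
  -> pairs=6 depth=4 groups=2 -> yes
String 2 '()((()))()()()': depth seq [1 0 1 2 3 2 1 0 1 0 1 0 1 0]
  -> pairs=7 depth=3 groups=5 -> no
String 3 '()((()()))()()': depth seq [1 0 1 2 3 2 3 2 1 0 1 0 1 0]
  -> pairs=7 depth=3 groups=4 -> no
String 4 '(()())()()': depth seq [1 2 1 2 1 0 1 0 1 0]
  -> pairs=5 depth=2 groups=3 -> no
String 5 '()((()))': depth seq [1 0 1 2 3 2 1 0]
  -> pairs=4 depth=3 groups=2 -> no
String 6 '()(())(())': depth seq [1 0 1 2 1 0 1 2 1 0]
  -> pairs=5 depth=2 groups=3 -> no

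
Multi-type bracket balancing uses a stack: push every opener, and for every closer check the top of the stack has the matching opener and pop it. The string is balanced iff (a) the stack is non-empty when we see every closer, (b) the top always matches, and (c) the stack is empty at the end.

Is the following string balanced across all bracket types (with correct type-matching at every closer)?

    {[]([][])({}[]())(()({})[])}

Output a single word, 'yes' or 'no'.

pos 0: push '{'; stack = {
pos 1: push '['; stack = {[
pos 2: ']' matches '['; pop; stack = {
pos 3: push '('; stack = {(
pos 4: push '['; stack = {([
pos 5: ']' matches '['; pop; stack = {(
pos 6: push '['; stack = {([
pos 7: ']' matches '['; pop; stack = {(
pos 8: ')' matches '('; pop; stack = {
pos 9: push '('; stack = {(
pos 10: push '{'; stack = {({
pos 11: '}' matches '{'; pop; stack = {(
pos 12: push '['; stack = {([
pos 13: ']' matches '['; pop; stack = {(
pos 14: push '('; stack = {((
pos 15: ')' matches '('; pop; stack = {(
pos 16: ')' matches '('; pop; stack = {
pos 17: push '('; stack = {(
pos 18: push '('; stack = {((
pos 19: ')' matches '('; pop; stack = {(
pos 20: push '('; stack = {((
pos 21: push '{'; stack = {(({
pos 22: '}' matches '{'; pop; stack = {((
pos 23: ')' matches '('; pop; stack = {(
pos 24: push '['; stack = {([
pos 25: ']' matches '['; pop; stack = {(
pos 26: ')' matches '('; pop; stack = {
pos 27: '}' matches '{'; pop; stack = (empty)
end: stack empty → VALID
Verdict: properly nested → yes

Answer: yes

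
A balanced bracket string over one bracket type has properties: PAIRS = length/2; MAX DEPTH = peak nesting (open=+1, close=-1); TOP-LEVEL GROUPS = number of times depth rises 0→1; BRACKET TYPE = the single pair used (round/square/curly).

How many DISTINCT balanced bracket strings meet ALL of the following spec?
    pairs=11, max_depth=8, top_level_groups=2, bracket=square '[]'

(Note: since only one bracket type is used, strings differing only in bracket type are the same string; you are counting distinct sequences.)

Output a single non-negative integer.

Answer: 234

Derivation:
Spec: pairs=11 depth=8 groups=2
Count(depth <= 8) = 16762
Count(depth <= 7) = 16528
Count(depth == 8) = 16762 - 16528 = 234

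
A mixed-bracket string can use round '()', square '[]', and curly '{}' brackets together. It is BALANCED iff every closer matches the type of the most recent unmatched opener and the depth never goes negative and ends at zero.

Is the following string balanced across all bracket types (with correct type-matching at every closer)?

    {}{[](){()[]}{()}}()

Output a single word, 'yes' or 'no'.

pos 0: push '{'; stack = {
pos 1: '}' matches '{'; pop; stack = (empty)
pos 2: push '{'; stack = {
pos 3: push '['; stack = {[
pos 4: ']' matches '['; pop; stack = {
pos 5: push '('; stack = {(
pos 6: ')' matches '('; pop; stack = {
pos 7: push '{'; stack = {{
pos 8: push '('; stack = {{(
pos 9: ')' matches '('; pop; stack = {{
pos 10: push '['; stack = {{[
pos 11: ']' matches '['; pop; stack = {{
pos 12: '}' matches '{'; pop; stack = {
pos 13: push '{'; stack = {{
pos 14: push '('; stack = {{(
pos 15: ')' matches '('; pop; stack = {{
pos 16: '}' matches '{'; pop; stack = {
pos 17: '}' matches '{'; pop; stack = (empty)
pos 18: push '('; stack = (
pos 19: ')' matches '('; pop; stack = (empty)
end: stack empty → VALID
Verdict: properly nested → yes

Answer: yes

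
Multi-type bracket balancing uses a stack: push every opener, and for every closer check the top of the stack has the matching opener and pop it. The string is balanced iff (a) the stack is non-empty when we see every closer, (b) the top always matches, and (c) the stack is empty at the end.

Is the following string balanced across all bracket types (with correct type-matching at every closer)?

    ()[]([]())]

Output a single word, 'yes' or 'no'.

Answer: no

Derivation:
pos 0: push '('; stack = (
pos 1: ')' matches '('; pop; stack = (empty)
pos 2: push '['; stack = [
pos 3: ']' matches '['; pop; stack = (empty)
pos 4: push '('; stack = (
pos 5: push '['; stack = ([
pos 6: ']' matches '['; pop; stack = (
pos 7: push '('; stack = ((
pos 8: ')' matches '('; pop; stack = (
pos 9: ')' matches '('; pop; stack = (empty)
pos 10: saw closer ']' but stack is empty → INVALID
Verdict: unmatched closer ']' at position 10 → no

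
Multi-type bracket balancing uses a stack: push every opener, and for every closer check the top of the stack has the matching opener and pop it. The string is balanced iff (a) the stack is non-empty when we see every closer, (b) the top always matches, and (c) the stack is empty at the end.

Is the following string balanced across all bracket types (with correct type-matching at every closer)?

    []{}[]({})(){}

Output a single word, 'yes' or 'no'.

pos 0: push '['; stack = [
pos 1: ']' matches '['; pop; stack = (empty)
pos 2: push '{'; stack = {
pos 3: '}' matches '{'; pop; stack = (empty)
pos 4: push '['; stack = [
pos 5: ']' matches '['; pop; stack = (empty)
pos 6: push '('; stack = (
pos 7: push '{'; stack = ({
pos 8: '}' matches '{'; pop; stack = (
pos 9: ')' matches '('; pop; stack = (empty)
pos 10: push '('; stack = (
pos 11: ')' matches '('; pop; stack = (empty)
pos 12: push '{'; stack = {
pos 13: '}' matches '{'; pop; stack = (empty)
end: stack empty → VALID
Verdict: properly nested → yes

Answer: yes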